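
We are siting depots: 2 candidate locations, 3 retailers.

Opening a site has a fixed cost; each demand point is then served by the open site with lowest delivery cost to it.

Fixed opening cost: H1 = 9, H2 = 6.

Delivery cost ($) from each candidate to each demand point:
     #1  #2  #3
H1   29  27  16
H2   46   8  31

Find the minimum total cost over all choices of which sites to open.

68

Open {H1, H2}: assign each demand point to its cheapest open site.
  #1→H1 29, #2→H2 8, #3→H1 16
  delivery cost 53, fixed 15 → total 68.
Compare {H1}: delivery cost 72 + fixed 9 = 81.
Compare {H2}: delivery cost 85 + fixed 6 = 91.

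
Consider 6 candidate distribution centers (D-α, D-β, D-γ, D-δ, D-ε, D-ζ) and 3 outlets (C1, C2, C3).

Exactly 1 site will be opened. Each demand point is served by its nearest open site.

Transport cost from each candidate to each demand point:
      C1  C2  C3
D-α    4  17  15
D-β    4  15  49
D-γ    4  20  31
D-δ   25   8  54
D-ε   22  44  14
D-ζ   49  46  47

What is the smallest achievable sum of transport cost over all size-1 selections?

Open {D-α}.
  C1→D-α 4, C2→D-α 17, C3→D-α 15  ⇒ total 36.
Compare {D-γ}: total 55.
Compare {D-β}: total 68.
No size-1 selection does better; minimum is 36.

36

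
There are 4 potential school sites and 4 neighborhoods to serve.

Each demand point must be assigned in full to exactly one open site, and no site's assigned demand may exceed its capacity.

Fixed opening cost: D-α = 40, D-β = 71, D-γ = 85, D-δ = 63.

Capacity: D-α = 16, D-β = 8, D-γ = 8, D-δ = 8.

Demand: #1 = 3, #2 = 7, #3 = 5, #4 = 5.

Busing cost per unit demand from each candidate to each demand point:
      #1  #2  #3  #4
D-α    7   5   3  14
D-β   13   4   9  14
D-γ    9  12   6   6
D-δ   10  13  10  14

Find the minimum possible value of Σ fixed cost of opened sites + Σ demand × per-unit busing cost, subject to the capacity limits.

226

Open {D-α, D-γ}; cheapest assignment that respects the capacities:
  D-α (cap 16, load 15): #1, #2, #3 — cost 3×7 + 7×5 + 5×3 = 71
  D-γ (cap 8, load 5): #4 — cost 5×6 = 30
  Shipping 101, fixed 125 → total 226.
  Any other capacity-feasible assignment to {D-α, D-γ} ships for at least 101.
Compare {D-α, D-δ}: its best feasible assignment gives total 244.
Compare {D-α, D-β}: its best feasible assignment gives total 245.
Every other set of open sites that can feasibly serve all demand totals ≥ 244 even under its best assignment. Minimum: 226.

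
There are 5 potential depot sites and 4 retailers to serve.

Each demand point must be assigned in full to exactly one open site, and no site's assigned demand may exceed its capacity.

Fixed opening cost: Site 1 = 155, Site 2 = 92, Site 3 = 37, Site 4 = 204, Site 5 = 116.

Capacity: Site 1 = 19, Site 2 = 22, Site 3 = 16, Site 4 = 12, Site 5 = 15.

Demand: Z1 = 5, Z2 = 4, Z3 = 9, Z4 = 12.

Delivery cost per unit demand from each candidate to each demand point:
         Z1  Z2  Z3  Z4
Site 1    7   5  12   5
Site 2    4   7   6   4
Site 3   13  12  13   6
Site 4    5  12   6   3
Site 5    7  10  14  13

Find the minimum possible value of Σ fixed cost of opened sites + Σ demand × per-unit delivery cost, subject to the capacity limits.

Open {Site 2, Site 3}; cheapest assignment that respects the capacities:
  Site 2 (cap 22, load 18): Z1, Z2, Z3 — cost 5×4 + 4×7 + 9×6 = 102
  Site 3 (cap 16, load 12): Z4 — cost 12×6 = 72
  Shipping 174, fixed 129 → total 303.
  Any other capacity-feasible assignment to {Site 2, Site 3} ships for at least 174.
Compare {Site 2, Site 5}: its best feasible assignment gives total 385.
Compare {Site 1, Site 2}: its best feasible assignment gives total 401.
Every other set of open sites that can feasibly serve all demand totals ≥ 385 even under its best assignment. Minimum: 303.

303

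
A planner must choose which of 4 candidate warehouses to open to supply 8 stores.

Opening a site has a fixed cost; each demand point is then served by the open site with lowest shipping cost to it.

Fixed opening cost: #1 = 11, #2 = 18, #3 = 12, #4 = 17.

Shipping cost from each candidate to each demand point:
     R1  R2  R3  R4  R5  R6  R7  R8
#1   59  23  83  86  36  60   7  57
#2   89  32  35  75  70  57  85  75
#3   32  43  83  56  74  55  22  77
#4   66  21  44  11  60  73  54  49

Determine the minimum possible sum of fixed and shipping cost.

Open {#1, #3, #4}: assign each demand point to its cheapest open site.
  R1→#3 32, R2→#4 21, R3→#4 44, R4→#4 11, R5→#1 36, R6→#3 55, R7→#1 7, R8→#4 49
  shipping cost 255, fixed 40 → total 295.
Compare {#1, #2, #3, #4}: shipping cost 246 + fixed 58 = 304.
Compare {#1, #4}: shipping cost 287 + fixed 28 = 315.
Compare {#1, #2, #4}: shipping cost 275 + fixed 46 = 321.
All other subsets cost ≥ 304. Minimum total cost: 295.

295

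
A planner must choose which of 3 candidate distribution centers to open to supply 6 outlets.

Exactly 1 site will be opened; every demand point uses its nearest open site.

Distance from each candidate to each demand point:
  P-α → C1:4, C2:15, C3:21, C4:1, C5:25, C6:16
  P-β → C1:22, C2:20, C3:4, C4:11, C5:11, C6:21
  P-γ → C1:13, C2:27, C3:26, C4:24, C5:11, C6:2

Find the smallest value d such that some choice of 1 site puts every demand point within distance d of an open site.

Open {P-β}.
  Farthest demand point is C1 at distance 22 (to P-β); all others are ≤ 22.
With {P-α} the worst case is 25.
With {P-γ} the worst case is 27.
No size-1 selection achieves below 22.

22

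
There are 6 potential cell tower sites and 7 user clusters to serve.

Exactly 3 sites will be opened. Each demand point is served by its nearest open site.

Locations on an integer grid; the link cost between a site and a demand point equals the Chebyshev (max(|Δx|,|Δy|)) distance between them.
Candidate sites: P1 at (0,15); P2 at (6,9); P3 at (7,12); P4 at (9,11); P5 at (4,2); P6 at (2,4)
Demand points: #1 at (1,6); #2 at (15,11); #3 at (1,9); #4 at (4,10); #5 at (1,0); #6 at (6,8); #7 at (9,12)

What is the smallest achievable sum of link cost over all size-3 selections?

Open {P2, P4, P6}.
  #1→P6 2, #2→P4 6, #3→P2 5, #4→P2 2, #5→P6 4, #6→P2 1, #7→P4 1  ⇒ total 21.
Compare {P2, P4, P5}: total 22.
Compare {P2, P3, P6}: total 24.
No size-3 selection does better; minimum is 21.

21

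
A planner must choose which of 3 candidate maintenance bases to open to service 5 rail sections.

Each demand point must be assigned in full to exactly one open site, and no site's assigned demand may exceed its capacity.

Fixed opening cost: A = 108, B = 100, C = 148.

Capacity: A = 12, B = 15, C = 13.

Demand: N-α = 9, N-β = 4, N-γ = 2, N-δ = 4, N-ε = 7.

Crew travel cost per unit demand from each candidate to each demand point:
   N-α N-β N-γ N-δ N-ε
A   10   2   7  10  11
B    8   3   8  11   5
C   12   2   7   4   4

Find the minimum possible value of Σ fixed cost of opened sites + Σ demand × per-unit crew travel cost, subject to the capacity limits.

Open {B, C}; cheapest assignment that respects the capacities:
  B (cap 15, load 13): N-α, N-β — cost 9×8 + 4×3 = 84
  C (cap 13, load 13): N-γ, N-δ, N-ε — cost 2×7 + 4×4 + 7×4 = 58
  Shipping 142, fixed 248 → total 390.
  Any other capacity-feasible assignment to {B, C} ships for at least 142.
Compare {A, B}: its best feasible assignment gives total 403.
Compare {A, B, C}: its best feasible assignment gives total 494.
Every other set of open sites that can feasibly serve all demand totals ≥ 403 even under its best assignment. Minimum: 390.

390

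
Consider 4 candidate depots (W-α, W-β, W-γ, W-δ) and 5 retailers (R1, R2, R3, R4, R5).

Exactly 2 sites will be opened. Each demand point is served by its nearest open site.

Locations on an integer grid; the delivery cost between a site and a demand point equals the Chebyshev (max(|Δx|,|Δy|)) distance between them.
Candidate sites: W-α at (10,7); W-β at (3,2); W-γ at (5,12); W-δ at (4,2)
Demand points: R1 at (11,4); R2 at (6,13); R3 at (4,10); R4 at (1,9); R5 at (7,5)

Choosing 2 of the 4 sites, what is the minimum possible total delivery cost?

13

Open {W-α, W-γ}.
  R1→W-α 3, R2→W-γ 1, R3→W-γ 2, R4→W-γ 4, R5→W-α 3  ⇒ total 13.
Compare {W-γ, W-δ}: total 17.
Compare {W-β, W-γ}: total 19.
No size-2 selection does better; minimum is 13.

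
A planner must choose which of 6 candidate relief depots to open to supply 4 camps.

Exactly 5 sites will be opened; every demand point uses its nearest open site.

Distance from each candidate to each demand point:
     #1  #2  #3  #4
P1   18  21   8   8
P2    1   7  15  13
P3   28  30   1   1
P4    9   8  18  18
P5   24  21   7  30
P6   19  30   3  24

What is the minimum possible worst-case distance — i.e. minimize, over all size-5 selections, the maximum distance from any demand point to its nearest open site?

Open {P1, P2, P3, P4, P5}.
  Farthest demand point is #2 at distance 7 (to P2); all others are ≤ 7.
With {P1, P2, P3, P4, P6} the worst case is 7.
With {P1, P2, P3, P5, P6} the worst case is 7.
No size-5 selection achieves below 7.

7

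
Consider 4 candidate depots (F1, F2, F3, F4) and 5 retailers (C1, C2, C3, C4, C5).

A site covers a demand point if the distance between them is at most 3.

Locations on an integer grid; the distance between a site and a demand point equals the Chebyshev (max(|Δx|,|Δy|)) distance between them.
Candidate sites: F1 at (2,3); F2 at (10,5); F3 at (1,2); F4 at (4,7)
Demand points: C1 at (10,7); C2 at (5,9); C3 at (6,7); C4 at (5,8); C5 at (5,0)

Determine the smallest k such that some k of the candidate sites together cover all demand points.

3

Coverage sets (demand points within 3 of each site):
  F1: {C5}
  F2: {C1}
  F3: {}
  F4: {C2, C3, C4}
No 2 sites suffice: every size-2 union leaves at least one demand point uncovered.
But {F1, F2, F4} covers everything, so the minimum is 3.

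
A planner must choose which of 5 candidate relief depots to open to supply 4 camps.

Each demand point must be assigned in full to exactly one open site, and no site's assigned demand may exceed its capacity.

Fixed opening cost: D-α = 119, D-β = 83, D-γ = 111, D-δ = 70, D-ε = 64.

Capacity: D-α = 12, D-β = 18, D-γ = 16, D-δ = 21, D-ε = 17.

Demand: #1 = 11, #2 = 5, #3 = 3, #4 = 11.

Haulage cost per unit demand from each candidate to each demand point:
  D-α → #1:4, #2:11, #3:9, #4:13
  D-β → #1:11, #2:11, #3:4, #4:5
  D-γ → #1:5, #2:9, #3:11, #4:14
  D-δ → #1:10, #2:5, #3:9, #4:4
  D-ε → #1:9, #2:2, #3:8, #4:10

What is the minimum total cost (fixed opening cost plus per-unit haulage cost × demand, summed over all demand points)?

Open {D-δ, D-ε}; cheapest assignment that respects the capacities:
  D-δ (cap 21, load 14): #3, #4 — cost 3×9 + 11×4 = 71
  D-ε (cap 17, load 16): #1, #2 — cost 11×9 + 5×2 = 109
  Shipping 180, fixed 134 → total 314.
  Any other capacity-feasible assignment to {D-δ, D-ε} ships for at least 180.
Compare {D-β, D-ε}: its best feasible assignment gives total 323.
Compare {D-α, D-δ}: its best feasible assignment gives total 329.
Every other set of open sites that can feasibly serve all demand totals ≥ 323 even under its best assignment. Minimum: 314.

314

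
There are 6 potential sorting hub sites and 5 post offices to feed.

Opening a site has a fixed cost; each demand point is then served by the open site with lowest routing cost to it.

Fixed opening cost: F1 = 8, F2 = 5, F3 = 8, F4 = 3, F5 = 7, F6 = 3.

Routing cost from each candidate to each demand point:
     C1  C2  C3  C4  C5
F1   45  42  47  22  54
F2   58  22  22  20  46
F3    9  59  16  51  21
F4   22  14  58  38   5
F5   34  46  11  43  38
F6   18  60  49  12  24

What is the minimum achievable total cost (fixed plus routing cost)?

Open {F3, F4, F6}: assign each demand point to its cheapest open site.
  C1→F3 9, C2→F4 14, C3→F3 16, C4→F6 12, C5→F4 5
  routing cost 56, fixed 14 → total 70.
Compare {F3, F4, F5, F6}: routing cost 51 + fixed 21 = 72.
Compare {F4, F5, F6}: routing cost 60 + fixed 13 = 73.
Compare {F2, F3, F4, F6}: routing cost 56 + fixed 19 = 75.
All other subsets cost ≥ 72. Minimum total cost: 70.

70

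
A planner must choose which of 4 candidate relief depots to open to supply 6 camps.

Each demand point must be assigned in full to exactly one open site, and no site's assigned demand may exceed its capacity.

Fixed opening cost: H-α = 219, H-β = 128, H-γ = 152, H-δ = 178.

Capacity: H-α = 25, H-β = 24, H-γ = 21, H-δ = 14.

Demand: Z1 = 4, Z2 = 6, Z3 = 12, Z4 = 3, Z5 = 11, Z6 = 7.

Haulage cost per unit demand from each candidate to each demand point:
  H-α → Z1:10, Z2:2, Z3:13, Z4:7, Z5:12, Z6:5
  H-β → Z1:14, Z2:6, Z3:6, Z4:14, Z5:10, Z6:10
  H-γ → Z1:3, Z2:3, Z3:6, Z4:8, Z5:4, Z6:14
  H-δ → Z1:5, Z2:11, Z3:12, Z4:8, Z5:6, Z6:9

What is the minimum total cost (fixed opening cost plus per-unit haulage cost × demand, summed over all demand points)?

Open {H-β, H-γ}; cheapest assignment that respects the capacities:
  H-β (cap 24, load 22): Z3, Z4, Z6 — cost 12×6 + 3×14 + 7×10 = 184
  H-γ (cap 21, load 21): Z1, Z2, Z5 — cost 4×3 + 6×3 + 11×4 = 74
  Shipping 258, fixed 280 → total 538.
  Any other capacity-feasible assignment to {H-β, H-γ} ships for at least 258.
Compare {H-α, H-β}: its best feasible assignment gives total 637.
Compare {H-α, H-γ}: its best feasible assignment gives total 654.
Every other set of open sites that can feasibly serve all demand totals ≥ 637 even under its best assignment. Minimum: 538.

538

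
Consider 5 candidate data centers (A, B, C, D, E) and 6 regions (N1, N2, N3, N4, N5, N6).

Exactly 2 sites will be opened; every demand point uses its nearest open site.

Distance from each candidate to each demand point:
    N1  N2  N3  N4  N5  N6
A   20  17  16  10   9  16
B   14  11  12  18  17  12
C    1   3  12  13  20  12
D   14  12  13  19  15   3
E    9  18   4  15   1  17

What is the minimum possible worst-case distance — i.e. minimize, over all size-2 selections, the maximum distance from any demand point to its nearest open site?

12

Open {A, C}.
  Farthest demand point is N3 at distance 12 (to C); all others are ≤ 12.
With {C, E} the worst case is 13.
With {A, B} the worst case is 14.
No size-2 selection achieves below 12.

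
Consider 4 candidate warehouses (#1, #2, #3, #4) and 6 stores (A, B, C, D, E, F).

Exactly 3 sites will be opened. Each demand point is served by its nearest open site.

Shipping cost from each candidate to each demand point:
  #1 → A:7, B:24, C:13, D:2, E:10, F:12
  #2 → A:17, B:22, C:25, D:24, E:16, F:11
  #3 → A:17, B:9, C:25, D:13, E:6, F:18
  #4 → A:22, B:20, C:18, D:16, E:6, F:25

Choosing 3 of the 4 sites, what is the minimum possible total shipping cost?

Open {#1, #2, #3}.
  A→#1 7, B→#3 9, C→#1 13, D→#1 2, E→#3 6, F→#2 11  ⇒ total 48.
Compare {#1, #3, #4}: total 49.
Compare {#1, #2, #4}: total 59.
No size-3 selection does better; minimum is 48.

48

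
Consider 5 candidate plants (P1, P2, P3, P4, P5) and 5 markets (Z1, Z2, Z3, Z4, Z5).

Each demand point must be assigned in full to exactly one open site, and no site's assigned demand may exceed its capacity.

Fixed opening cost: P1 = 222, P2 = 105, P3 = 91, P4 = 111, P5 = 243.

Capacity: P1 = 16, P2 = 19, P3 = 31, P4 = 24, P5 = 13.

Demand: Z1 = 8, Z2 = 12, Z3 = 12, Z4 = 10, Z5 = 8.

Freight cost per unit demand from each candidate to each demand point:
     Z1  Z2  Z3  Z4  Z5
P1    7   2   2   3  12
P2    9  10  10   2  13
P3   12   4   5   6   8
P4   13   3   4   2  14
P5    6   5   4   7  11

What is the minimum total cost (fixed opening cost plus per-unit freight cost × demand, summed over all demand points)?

Open {P3, P4}; cheapest assignment that respects the capacities:
  P3 (cap 31, load 28): Z1, Z3, Z5 — cost 8×12 + 12×5 + 8×8 = 220
  P4 (cap 24, load 22): Z2, Z4 — cost 12×3 + 10×2 = 56
  Shipping 276, fixed 202 → total 478.
  Any other capacity-feasible assignment to {P3, P4} ships for at least 276.
Compare {P2, P3, P4}: its best feasible assignment gives total 547.
Compare {P1, P2, P3}: its best feasible assignment gives total 646.
Every other set of open sites that can feasibly serve all demand totals ≥ 547 even under its best assignment. Minimum: 478.

478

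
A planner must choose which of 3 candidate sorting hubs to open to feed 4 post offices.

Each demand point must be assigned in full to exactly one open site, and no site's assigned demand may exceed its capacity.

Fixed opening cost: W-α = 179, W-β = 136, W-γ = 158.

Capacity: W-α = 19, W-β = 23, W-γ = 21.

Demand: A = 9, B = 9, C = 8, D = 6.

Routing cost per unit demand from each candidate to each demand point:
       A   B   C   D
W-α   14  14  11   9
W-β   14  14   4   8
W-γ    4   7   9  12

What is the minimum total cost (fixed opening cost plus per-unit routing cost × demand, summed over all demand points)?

Open {W-β, W-γ}; cheapest assignment that respects the capacities:
  W-β (cap 23, load 14): C, D — cost 8×4 + 6×8 = 80
  W-γ (cap 21, load 18): A, B — cost 9×4 + 9×7 = 99
  Shipping 179, fixed 294 → total 473.
  Any other capacity-feasible assignment to {W-β, W-γ} ships for at least 179.
Compare {W-α, W-γ}: its best feasible assignment gives total 578.
Compare {W-α, W-β}: its best feasible assignment gives total 647.
Every other set of open sites that can feasibly serve all demand totals ≥ 578 even under its best assignment. Minimum: 473.

473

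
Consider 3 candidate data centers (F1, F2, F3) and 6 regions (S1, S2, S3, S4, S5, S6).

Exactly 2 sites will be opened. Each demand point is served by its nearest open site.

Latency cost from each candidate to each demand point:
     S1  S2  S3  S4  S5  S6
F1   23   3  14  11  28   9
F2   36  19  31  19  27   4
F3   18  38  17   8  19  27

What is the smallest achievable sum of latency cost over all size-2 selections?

71

Open {F1, F3}.
  S1→F3 18, S2→F1 3, S3→F1 14, S4→F3 8, S5→F3 19, S6→F1 9  ⇒ total 71.
Compare {F1, F2}: total 82.
Compare {F2, F3}: total 85.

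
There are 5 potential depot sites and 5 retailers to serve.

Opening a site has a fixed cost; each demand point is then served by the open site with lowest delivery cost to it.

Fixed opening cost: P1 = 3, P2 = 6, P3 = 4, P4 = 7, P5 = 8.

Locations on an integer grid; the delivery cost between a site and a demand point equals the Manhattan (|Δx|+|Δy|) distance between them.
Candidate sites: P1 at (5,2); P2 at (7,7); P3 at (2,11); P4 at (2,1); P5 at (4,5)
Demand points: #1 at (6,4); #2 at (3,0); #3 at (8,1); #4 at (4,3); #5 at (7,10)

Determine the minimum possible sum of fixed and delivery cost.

Open {P1, P2}: assign each demand point to its cheapest open site.
  #1→P1 3, #2→P1 4, #3→P1 4, #4→P1 2, #5→P2 3
  delivery cost 16, fixed 9 → total 25.
Compare {P1}: delivery cost 23 + fixed 3 = 26.
Compare {P1, P3}: delivery cost 19 + fixed 7 = 26.
Compare {P1, P2, P3}: delivery cost 16 + fixed 13 = 29.
All other subsets cost ≥ 26. Minimum total cost: 25.

25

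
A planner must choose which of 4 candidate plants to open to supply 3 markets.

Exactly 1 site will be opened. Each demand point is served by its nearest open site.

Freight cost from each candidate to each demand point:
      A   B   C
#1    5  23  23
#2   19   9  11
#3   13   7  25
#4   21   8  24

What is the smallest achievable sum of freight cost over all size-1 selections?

Open {#2}.
  A→#2 19, B→#2 9, C→#2 11  ⇒ total 39.
Compare {#3}: total 45.
Compare {#1}: total 51.
No size-1 selection does better; minimum is 39.

39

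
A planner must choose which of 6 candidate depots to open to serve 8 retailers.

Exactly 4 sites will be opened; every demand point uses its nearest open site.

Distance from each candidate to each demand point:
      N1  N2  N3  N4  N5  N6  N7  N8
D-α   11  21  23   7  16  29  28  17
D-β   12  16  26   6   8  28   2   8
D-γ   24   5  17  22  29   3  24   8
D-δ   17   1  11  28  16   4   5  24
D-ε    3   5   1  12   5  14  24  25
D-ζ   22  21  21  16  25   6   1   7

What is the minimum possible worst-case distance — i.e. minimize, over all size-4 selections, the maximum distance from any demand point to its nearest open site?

Open {D-α, D-β, D-ε, D-ζ}.
  Farthest demand point is N8 at distance 7 (to D-ζ); all others are ≤ 7.
With {D-α, D-γ, D-ε, D-ζ} the worst case is 7.
With {D-α, D-δ, D-ε, D-ζ} the worst case is 7.
No size-4 selection achieves below 7.

7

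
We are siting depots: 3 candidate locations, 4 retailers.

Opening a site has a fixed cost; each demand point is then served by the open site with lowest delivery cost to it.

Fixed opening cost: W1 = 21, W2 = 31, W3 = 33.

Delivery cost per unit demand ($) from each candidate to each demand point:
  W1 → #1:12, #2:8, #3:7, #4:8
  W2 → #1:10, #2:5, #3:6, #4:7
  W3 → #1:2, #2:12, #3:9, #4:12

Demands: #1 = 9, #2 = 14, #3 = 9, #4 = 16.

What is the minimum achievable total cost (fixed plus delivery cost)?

Open {W2, W3}: assign each demand point to its cheapest open site.
  #1→W3 9×2=18, #2→W2 14×5=70, #3→W2 9×6=54, #4→W2 16×7=112
  delivery cost 254, fixed 64 → total 318.
Compare {W1, W2, W3}: delivery cost 254 + fixed 85 = 339.
Compare {W2}: delivery cost 326 + fixed 31 = 357.
Compare {W1, W3}: delivery cost 321 + fixed 54 = 375.
All other subsets cost ≥ 339. Minimum total cost: 318.

318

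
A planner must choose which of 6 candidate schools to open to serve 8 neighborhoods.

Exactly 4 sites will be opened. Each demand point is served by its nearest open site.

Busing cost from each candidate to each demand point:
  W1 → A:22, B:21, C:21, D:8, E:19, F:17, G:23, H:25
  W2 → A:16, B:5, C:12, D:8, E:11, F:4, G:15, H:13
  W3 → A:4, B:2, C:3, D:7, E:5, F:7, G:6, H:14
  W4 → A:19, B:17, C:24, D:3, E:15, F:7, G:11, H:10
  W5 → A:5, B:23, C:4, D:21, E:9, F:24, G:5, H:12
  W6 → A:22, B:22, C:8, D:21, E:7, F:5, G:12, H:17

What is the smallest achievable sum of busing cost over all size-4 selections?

Open {W2, W3, W4, W5}.
  A→W3 4, B→W3 2, C→W3 3, D→W4 3, E→W3 5, F→W2 4, G→W5 5, H→W4 10  ⇒ total 36.
Compare {W1, W2, W3, W4}: total 37.
Compare {W2, W3, W4, W6}: total 37.
No size-4 selection does better; minimum is 36.

36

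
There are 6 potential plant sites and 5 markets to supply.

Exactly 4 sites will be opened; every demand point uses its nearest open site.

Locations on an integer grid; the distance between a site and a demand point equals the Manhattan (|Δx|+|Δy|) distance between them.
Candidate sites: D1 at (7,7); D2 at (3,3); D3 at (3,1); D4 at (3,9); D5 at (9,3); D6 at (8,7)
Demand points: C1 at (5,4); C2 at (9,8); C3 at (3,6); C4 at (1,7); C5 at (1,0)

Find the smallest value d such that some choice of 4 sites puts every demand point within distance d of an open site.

4

Open {D1, D2, D3, D4}.
  Farthest demand point is C4 at distance 4 (to D4); all others are ≤ 4.
With {D2, D3, D4, D6} the worst case is 4.
With {D1, D2, D4, D5} the worst case is 5.
No size-4 selection achieves below 4.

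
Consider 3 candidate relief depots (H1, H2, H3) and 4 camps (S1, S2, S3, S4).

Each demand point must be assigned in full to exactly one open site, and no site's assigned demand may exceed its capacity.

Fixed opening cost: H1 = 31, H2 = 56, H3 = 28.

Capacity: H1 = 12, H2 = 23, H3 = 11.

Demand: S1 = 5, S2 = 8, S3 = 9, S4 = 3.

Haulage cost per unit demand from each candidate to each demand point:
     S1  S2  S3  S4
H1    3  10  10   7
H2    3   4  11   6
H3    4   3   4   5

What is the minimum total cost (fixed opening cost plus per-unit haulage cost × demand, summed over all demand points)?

Open {H2, H3}; cheapest assignment that respects the capacities:
  H2 (cap 23, load 16): S1, S2, S4 — cost 5×3 + 8×4 + 3×6 = 65
  H3 (cap 11, load 9): S3 — cost 9×4 = 36
  Shipping 101, fixed 84 → total 185.
  Any other capacity-feasible assignment to {H2, H3} ships for at least 101.
Compare {H1, H2, H3}: its best feasible assignment gives total 216.
Compare {H1, H2}: its best feasible assignment gives total 242.
Every other set of open sites that can feasibly serve all demand totals ≥ 216 even under its best assignment. Minimum: 185.

185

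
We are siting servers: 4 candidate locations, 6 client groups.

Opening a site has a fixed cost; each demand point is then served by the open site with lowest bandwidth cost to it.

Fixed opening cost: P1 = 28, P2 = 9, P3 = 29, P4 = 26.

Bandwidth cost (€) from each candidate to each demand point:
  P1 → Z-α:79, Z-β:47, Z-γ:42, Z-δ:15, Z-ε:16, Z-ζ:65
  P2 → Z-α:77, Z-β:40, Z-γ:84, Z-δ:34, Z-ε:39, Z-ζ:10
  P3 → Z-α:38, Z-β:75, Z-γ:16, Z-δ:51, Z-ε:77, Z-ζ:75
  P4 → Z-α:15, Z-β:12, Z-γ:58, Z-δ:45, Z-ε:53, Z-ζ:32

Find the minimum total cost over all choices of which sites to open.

Open {P1, P2, P4}: assign each demand point to its cheapest open site.
  Z-α→P4 15, Z-β→P4 12, Z-γ→P1 42, Z-δ→P1 15, Z-ε→P1 16, Z-ζ→P2 10
  bandwidth cost 110, fixed 63 → total 173.
Compare {P1, P2, P3, P4}: bandwidth cost 84 + fixed 92 = 176.
Compare {P1, P4}: bandwidth cost 132 + fixed 54 = 186.
Compare {P1, P3, P4}: bandwidth cost 106 + fixed 83 = 189.
All other subsets cost ≥ 176. Minimum total cost: 173.

173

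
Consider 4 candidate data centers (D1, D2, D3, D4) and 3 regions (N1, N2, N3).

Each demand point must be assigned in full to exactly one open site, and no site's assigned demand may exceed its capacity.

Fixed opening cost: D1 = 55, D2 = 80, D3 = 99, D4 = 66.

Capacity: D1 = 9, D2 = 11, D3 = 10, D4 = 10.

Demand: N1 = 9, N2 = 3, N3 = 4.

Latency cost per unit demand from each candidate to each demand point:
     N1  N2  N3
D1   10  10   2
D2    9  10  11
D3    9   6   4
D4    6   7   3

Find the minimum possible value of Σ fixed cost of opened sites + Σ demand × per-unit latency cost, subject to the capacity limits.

Open {D1, D4}; cheapest assignment that respects the capacities:
  D1 (cap 9, load 7): N2, N3 — cost 3×10 + 4×2 = 38
  D4 (cap 10, load 9): N1 — cost 9×6 = 54
  Shipping 92, fixed 121 → total 213.
  Any other capacity-feasible assignment to {D1, D4} ships for at least 92.
Compare {D3, D4}: its best feasible assignment gives total 253.
Compare {D1, D2}: its best feasible assignment gives total 254.
Every other set of open sites that can feasibly serve all demand totals ≥ 253 even under its best assignment. Minimum: 213.

213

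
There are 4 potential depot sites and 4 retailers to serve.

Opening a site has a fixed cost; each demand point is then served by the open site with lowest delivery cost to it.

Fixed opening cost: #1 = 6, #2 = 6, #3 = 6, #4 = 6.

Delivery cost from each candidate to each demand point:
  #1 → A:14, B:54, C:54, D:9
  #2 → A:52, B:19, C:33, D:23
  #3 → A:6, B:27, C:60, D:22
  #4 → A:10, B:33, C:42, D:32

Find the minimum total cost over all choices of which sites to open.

85

Open {#1, #2, #3}: assign each demand point to its cheapest open site.
  A→#3 6, B→#2 19, C→#2 33, D→#1 9
  delivery cost 67, fixed 18 → total 85.
Compare {#1, #2}: delivery cost 75 + fixed 12 = 87.
Compare {#1, #2, #4}: delivery cost 71 + fixed 18 = 89.
Compare {#1, #2, #3, #4}: delivery cost 67 + fixed 24 = 91.
All other subsets cost ≥ 87. Minimum total cost: 85.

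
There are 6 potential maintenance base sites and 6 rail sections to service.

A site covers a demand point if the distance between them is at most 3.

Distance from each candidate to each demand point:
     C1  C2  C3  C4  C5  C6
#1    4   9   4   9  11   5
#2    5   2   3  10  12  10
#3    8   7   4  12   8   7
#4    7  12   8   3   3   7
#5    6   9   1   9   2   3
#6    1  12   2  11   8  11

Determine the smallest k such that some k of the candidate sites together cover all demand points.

Coverage sets (demand points within 3 of each site):
  #1: {}
  #2: {C2, C3}
  #3: {}
  #4: {C4, C5}
  #5: {C3, C5, C6}
  #6: {C1, C3}
No 3 sites suffice: every size-3 union leaves at least one demand point uncovered.
But {#2, #4, #5, #6} covers everything, so the minimum is 4.

4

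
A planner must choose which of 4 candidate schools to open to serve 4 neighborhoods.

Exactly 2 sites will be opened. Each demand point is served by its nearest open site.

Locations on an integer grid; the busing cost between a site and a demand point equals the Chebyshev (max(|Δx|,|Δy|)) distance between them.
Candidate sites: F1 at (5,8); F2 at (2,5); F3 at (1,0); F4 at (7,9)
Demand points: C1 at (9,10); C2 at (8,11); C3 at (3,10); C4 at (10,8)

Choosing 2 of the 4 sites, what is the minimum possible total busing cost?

9

Open {F1, F4}.
  C1→F4 2, C2→F4 2, C3→F1 2, C4→F4 3  ⇒ total 9.
Compare {F2, F4}: total 11.
Compare {F3, F4}: total 11.
No size-2 selection does better; minimum is 9.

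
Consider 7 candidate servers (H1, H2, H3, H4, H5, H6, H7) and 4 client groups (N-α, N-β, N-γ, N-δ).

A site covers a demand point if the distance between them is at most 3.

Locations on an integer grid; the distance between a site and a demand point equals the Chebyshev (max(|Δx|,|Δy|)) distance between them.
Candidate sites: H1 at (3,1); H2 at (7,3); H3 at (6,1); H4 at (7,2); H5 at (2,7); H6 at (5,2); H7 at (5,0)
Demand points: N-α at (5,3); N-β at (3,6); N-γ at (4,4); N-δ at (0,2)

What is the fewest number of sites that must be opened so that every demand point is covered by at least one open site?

Coverage sets (demand points within 3 of each site):
  H1: {N-α, N-γ, N-δ}
  H2: {N-α, N-γ}
  H3: {N-α, N-γ}
  H4: {N-α, N-γ}
  H5: {N-β, N-γ}
  H6: {N-α, N-γ}
  H7: {N-α}
No single site covers all 4 demand points.
But {H1, H5} covers everything, so the minimum is 2.

2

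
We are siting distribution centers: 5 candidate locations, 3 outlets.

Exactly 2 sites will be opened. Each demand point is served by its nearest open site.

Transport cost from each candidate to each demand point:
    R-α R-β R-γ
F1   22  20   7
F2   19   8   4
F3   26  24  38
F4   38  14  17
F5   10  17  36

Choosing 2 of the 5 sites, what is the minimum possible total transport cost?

Open {F2, F5}.
  R-α→F5 10, R-β→F2 8, R-γ→F2 4  ⇒ total 22.
Compare {F1, F2}: total 31.
Compare {F2, F3}: total 31.
No size-2 selection does better; minimum is 22.

22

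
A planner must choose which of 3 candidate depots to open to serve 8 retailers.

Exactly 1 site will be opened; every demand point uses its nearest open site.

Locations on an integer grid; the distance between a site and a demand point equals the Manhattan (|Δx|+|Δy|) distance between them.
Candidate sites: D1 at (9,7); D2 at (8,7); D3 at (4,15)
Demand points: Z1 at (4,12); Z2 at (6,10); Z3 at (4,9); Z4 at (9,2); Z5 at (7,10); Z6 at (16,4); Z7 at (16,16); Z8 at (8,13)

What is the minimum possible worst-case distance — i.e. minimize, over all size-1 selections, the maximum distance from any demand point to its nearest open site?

Open {D1}.
  Farthest demand point is Z7 at distance 16 (to D1); all others are ≤ 16.
With {D2} the worst case is 17.
With {D3} the worst case is 23.
No size-1 selection achieves below 16.

16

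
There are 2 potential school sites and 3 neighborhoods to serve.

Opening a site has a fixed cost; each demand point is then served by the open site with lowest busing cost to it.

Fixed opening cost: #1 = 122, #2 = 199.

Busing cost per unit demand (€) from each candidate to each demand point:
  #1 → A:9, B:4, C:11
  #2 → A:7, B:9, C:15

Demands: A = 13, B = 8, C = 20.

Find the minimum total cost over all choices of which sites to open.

Open {#1}: assign each demand point to its cheapest open site.
  A→#1 13×9=117, B→#1 8×4=32, C→#1 20×11=220
  busing cost 369, fixed 122 → total 491.
Compare {#2}: busing cost 463 + fixed 199 = 662.
Compare {#1, #2}: busing cost 343 + fixed 321 = 664.

491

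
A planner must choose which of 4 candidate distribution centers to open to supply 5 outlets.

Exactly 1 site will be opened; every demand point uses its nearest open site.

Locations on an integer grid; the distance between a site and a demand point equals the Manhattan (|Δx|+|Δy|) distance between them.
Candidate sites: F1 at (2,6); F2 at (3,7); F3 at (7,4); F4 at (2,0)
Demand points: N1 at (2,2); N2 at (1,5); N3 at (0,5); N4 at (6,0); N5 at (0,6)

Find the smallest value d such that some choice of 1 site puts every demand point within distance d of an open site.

Open {F4}.
  Farthest demand point is N5 at distance 8 (to F4); all others are ≤ 8.
With {F3} the worst case is 9.
With {F1} the worst case is 10.
No size-1 selection achieves below 8.

8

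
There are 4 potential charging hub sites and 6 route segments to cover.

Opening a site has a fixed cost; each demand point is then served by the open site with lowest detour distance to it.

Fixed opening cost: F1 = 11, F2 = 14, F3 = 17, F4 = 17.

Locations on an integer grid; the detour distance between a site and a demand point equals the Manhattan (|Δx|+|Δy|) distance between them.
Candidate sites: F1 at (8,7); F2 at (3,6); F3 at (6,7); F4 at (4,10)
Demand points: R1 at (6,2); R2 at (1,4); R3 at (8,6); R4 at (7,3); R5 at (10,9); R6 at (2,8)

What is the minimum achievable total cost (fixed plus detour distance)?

45

Open {F1}: assign each demand point to its cheapest open site.
  R1→F1 7, R2→F1 10, R3→F1 1, R4→F1 5, R5→F1 4, R6→F1 7
  detour distance 34, fixed 11 → total 45.
Compare {F3}: detour distance 32 + fixed 17 = 49.
Compare {F1, F2}: detour distance 24 + fixed 25 = 49.
Compare {F2}: detour distance 36 + fixed 14 = 50.
All other subsets cost ≥ 49. Minimum total cost: 45.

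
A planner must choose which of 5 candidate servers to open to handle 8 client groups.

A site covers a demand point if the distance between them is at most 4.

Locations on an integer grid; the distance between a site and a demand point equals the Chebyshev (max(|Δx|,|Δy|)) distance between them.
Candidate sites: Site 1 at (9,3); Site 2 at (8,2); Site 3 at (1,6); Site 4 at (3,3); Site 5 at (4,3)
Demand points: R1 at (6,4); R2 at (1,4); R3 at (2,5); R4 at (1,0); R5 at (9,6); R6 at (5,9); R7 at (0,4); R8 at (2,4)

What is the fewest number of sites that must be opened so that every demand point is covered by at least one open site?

3

Coverage sets (demand points within 4 of each site):
  Site 1: {R1, R5}
  Site 2: {R1, R5}
  Site 3: {R2, R3, R6, R7, R8}
  Site 4: {R1, R2, R3, R4, R7, R8}
  Site 5: {R1, R2, R3, R4, R7, R8}
No 2 sites suffice: every size-2 union leaves at least one demand point uncovered.
But {Site 1, Site 3, Site 4} covers everything, so the minimum is 3.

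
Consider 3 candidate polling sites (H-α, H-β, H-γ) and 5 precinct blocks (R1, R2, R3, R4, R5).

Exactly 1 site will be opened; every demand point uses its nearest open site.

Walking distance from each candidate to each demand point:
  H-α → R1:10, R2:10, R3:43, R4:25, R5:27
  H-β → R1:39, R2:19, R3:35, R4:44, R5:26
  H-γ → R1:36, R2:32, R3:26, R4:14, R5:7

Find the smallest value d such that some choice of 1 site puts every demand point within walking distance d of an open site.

Open {H-γ}.
  Farthest demand point is R1 at walking distance 36 (to H-γ); all others are ≤ 36.
With {H-α} the worst case is 43.
With {H-β} the worst case is 44.
No size-1 selection achieves below 36.

36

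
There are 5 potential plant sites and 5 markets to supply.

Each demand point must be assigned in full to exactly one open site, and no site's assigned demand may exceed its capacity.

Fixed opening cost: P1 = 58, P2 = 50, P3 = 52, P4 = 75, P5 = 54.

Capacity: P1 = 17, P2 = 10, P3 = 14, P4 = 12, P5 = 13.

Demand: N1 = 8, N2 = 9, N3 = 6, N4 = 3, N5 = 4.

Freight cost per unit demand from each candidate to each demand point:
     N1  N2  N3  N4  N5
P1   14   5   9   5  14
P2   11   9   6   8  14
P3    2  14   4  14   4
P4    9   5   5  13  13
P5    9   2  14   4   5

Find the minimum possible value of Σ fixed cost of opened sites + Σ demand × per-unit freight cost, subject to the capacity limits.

Open {P2, P3, P5}; cheapest assignment that respects the capacities:
  P2 (cap 10, load 6): N3 — cost 6×6 = 36
  P3 (cap 14, load 12): N1, N5 — cost 8×2 + 4×4 = 32
  P5 (cap 13, load 12): N2, N4 — cost 9×2 + 3×4 = 30
  Shipping 98, fixed 156 → total 254.
  Any other capacity-feasible assignment to {P2, P3, P5} ships for at least 98.
Compare {P1, P3, P5}: its best feasible assignment gives total 257.
Compare {P1, P3}: its best feasible assignment gives total 266.
Every other set of open sites that can feasibly serve all demand totals ≥ 257 even under its best assignment. Minimum: 254.

254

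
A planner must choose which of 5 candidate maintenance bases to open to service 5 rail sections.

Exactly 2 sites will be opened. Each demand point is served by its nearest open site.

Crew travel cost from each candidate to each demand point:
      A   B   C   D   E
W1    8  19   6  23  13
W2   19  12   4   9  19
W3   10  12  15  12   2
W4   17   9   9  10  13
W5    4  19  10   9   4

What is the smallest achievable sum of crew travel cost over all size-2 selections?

33

Open {W2, W5}.
  A→W5 4, B→W2 12, C→W2 4, D→W2 9, E→W5 4  ⇒ total 33.
Compare {W4, W5}: total 35.
Compare {W2, W3}: total 37.
No size-2 selection does better; minimum is 33.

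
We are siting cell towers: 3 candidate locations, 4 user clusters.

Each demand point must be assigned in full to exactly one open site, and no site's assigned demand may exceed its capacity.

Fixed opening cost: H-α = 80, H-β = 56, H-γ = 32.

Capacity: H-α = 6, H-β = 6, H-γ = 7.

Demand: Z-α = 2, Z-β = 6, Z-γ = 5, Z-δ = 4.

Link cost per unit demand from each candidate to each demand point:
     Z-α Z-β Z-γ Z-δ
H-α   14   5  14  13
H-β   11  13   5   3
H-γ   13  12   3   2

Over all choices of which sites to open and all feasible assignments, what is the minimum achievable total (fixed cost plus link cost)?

247

Open {H-α, H-β, H-γ}; cheapest assignment that respects the capacities:
  H-α (cap 6, load 6): Z-β — cost 6×5 = 30
  H-β (cap 6, load 6): Z-α, Z-δ — cost 2×11 + 4×3 = 34
  H-γ (cap 7, load 5): Z-γ — cost 5×3 = 15
  Shipping 79, fixed 168 → total 247.
  Any other capacity-feasible assignment to {H-α, H-β, H-γ} ships for at least 79.
Total demand is 17 and no other set of sites has combined capacity ≥ 17, so {H-α, H-β, H-γ} is the only feasible choice of open sites. Minimum: 247.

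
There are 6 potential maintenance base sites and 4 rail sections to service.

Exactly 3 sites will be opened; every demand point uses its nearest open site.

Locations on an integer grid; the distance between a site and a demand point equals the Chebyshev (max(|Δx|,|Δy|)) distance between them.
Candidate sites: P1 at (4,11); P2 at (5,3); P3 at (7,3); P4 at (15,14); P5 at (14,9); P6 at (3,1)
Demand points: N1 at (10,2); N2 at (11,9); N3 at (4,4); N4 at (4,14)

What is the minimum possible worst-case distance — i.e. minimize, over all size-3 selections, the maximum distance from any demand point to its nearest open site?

Open {P1, P3, P5}.
  Farthest demand point is N1 at distance 3 (to P3); all others are ≤ 3.
With {P1, P2, P4} the worst case is 5.
With {P1, P2, P5} the worst case is 5.
No size-3 selection achieves below 3.

3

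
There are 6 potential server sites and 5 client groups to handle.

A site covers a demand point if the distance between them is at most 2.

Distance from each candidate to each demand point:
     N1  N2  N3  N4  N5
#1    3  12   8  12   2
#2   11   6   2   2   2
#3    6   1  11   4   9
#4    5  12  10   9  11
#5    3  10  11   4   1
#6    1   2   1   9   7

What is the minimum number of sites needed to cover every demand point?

Coverage sets (demand points within 2 of each site):
  #1: {N5}
  #2: {N3, N4, N5}
  #3: {N2}
  #4: {}
  #5: {N5}
  #6: {N1, N2, N3}
No single site covers all 5 demand points.
But {#2, #6} covers everything, so the minimum is 2.

2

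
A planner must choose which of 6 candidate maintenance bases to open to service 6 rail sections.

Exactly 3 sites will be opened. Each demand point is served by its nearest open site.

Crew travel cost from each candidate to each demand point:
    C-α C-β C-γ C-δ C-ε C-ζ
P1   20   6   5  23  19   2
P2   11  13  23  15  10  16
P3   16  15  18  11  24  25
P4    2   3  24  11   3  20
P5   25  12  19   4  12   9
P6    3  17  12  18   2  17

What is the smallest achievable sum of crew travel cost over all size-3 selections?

19

Open {P1, P4, P5}.
  C-α→P4 2, C-β→P4 3, C-γ→P1 5, C-δ→P5 4, C-ε→P4 3, C-ζ→P1 2  ⇒ total 19.
Compare {P1, P5, P6}: total 22.
Compare {P1, P4, P6}: total 25.
No size-3 selection does better; minimum is 19.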